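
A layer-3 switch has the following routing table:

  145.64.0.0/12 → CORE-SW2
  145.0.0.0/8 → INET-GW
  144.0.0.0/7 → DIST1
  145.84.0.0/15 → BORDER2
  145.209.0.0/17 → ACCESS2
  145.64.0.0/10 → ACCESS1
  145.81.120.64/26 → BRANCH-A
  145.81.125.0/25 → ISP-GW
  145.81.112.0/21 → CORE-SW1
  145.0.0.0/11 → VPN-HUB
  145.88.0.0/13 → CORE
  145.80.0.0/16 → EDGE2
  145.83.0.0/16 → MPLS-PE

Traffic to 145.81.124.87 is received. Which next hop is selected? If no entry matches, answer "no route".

Routes whose prefix contains 145.81.124.87:
  144.0.0.0/7 (144.0.0.0 - 145.255.255.255) -> DIST1
  145.0.0.0/8 (145.0.0.0 - 145.255.255.255) -> INET-GW
  145.64.0.0/10 (145.64.0.0 - 145.127.255.255) -> ACCESS1
More-specific entries that do NOT match:
  145.81.120.64/26 (145.81.120.64 - 145.81.120.127) does not contain 145.81.124.87
  145.81.125.0/25 (145.81.125.0 - 145.81.125.127) does not contain 145.81.124.87
  145.81.112.0/21 (145.81.112.0 - 145.81.119.255) does not contain 145.81.124.87
  145.209.0.0/17 (145.209.0.0 - 145.209.127.255) does not contain 145.81.124.87
  145.80.0.0/16 (145.80.0.0 - 145.80.255.255) does not contain 145.81.124.87
  145.83.0.0/16 (145.83.0.0 - 145.83.255.255) does not contain 145.81.124.87
  145.84.0.0/15 (145.84.0.0 - 145.85.255.255) does not contain 145.81.124.87
  145.88.0.0/13 (145.88.0.0 - 145.95.255.255) does not contain 145.81.124.87
  145.64.0.0/12 (145.64.0.0 - 145.79.255.255) does not contain 145.81.124.87
  145.0.0.0/11 (145.0.0.0 - 145.31.255.255) does not contain 145.81.124.87
Longest matching prefix is /10 -> next hop ACCESS1.

ACCESS1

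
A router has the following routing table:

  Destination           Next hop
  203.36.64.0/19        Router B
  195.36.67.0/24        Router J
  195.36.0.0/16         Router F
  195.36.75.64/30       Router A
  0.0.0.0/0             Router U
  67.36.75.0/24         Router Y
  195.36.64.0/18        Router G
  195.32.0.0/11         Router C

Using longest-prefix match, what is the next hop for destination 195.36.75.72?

Router G

Routes whose prefix contains 195.36.75.72:
  0.0.0.0/0 (default, matches everything) -> Router U
  195.32.0.0/11 (195.32.0.0 - 195.63.255.255) -> Router C
  195.36.0.0/16 (195.36.0.0 - 195.36.255.255) -> Router F
  195.36.64.0/18 (195.36.64.0 - 195.36.127.255) -> Router G
More-specific entries that do NOT match:
  195.36.75.64/30 (195.36.75.64 - 195.36.75.67) does not contain 195.36.75.72
  195.36.67.0/24 (195.36.67.0 - 195.36.67.255) does not contain 195.36.75.72
  67.36.75.0/24 (67.36.75.0 - 67.36.75.255) does not contain 195.36.75.72
  203.36.64.0/19 (203.36.64.0 - 203.36.95.255) does not contain 195.36.75.72
Longest matching prefix is /18 -> next hop Router G.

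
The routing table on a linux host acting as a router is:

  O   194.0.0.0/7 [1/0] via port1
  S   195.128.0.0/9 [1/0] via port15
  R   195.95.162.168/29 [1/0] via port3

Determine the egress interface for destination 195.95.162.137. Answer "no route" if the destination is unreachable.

Routes whose prefix contains 195.95.162.137:
  194.0.0.0/7 (194.0.0.0 - 195.255.255.255) -> port1
More-specific entries that do NOT match:
  195.95.162.168/29 (195.95.162.168 - 195.95.162.175) does not contain 195.95.162.137
  195.128.0.0/9 (195.128.0.0 - 195.255.255.255) does not contain 195.95.162.137
Longest matching prefix is /7 -> interface port1.

port1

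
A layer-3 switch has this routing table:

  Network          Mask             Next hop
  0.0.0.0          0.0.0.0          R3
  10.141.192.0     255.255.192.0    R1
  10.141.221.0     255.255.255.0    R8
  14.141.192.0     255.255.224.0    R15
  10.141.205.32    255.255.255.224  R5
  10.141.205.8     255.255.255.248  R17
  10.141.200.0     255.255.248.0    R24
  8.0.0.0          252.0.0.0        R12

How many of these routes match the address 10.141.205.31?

Prefixes containing 10.141.205.31:
  0.0.0.0/0 (default, matches everything)
  8.0.0.0/6 (8.0.0.0 - 11.255.255.255)
  10.141.192.0/18 (10.141.192.0 - 10.141.255.255)
  10.141.200.0/21 (10.141.200.0 - 10.141.207.255)
Total matching entries: 4.

4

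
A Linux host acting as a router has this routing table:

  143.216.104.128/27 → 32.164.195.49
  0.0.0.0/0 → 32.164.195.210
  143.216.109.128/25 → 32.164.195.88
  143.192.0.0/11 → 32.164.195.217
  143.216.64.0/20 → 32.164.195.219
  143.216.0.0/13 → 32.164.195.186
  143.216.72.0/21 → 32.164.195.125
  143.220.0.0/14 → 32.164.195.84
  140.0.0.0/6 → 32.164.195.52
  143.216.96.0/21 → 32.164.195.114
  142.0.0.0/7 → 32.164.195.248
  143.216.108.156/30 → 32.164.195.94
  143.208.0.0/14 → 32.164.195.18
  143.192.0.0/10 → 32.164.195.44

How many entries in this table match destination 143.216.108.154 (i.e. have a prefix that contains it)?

Prefixes containing 143.216.108.154:
  0.0.0.0/0 (default, matches everything)
  140.0.0.0/6 (140.0.0.0 - 143.255.255.255)
  142.0.0.0/7 (142.0.0.0 - 143.255.255.255)
  143.192.0.0/10 (143.192.0.0 - 143.255.255.255)
  143.192.0.0/11 (143.192.0.0 - 143.223.255.255)
  143.216.0.0/13 (143.216.0.0 - 143.223.255.255)
Total matching entries: 6.

6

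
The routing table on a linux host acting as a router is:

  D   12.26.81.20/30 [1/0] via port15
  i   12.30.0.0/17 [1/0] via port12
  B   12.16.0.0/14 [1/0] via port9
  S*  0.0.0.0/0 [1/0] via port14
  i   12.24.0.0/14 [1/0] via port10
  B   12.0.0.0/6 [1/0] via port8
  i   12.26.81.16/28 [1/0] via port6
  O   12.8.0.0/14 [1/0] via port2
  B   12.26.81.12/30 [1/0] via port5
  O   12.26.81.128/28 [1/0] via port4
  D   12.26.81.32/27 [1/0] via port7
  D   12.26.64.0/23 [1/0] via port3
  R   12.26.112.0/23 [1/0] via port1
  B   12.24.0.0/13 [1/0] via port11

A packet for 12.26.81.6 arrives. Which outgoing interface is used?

port10

Routes whose prefix contains 12.26.81.6:
  0.0.0.0/0 (default, matches everything) -> port14
  12.0.0.0/6 (12.0.0.0 - 15.255.255.255) -> port8
  12.24.0.0/13 (12.24.0.0 - 12.31.255.255) -> port11
  12.24.0.0/14 (12.24.0.0 - 12.27.255.255) -> port10
More-specific entries that do NOT match:
  12.26.81.20/30 (12.26.81.20 - 12.26.81.23) does not contain 12.26.81.6
  12.26.81.12/30 (12.26.81.12 - 12.26.81.15) does not contain 12.26.81.6
  12.26.81.16/28 (12.26.81.16 - 12.26.81.31) does not contain 12.26.81.6
  12.26.81.128/28 (12.26.81.128 - 12.26.81.143) does not contain 12.26.81.6
  12.26.81.32/27 (12.26.81.32 - 12.26.81.63) does not contain 12.26.81.6
  12.26.64.0/23 (12.26.64.0 - 12.26.65.255) does not contain 12.26.81.6
  12.26.112.0/23 (12.26.112.0 - 12.26.113.255) does not contain 12.26.81.6
  12.30.0.0/17 (12.30.0.0 - 12.30.127.255) does not contain 12.26.81.6
Longest matching prefix is /14 -> interface port10.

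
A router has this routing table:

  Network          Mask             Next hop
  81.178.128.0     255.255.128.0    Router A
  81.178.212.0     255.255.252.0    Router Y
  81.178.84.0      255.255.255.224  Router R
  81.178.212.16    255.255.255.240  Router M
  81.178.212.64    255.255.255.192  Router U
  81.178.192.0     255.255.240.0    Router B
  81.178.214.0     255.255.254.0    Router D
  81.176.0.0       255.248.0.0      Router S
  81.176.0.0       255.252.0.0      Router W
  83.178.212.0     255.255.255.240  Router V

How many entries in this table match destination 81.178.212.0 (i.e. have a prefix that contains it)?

Prefixes containing 81.178.212.0:
  81.176.0.0/13 (81.176.0.0 - 81.183.255.255)
  81.176.0.0/14 (81.176.0.0 - 81.179.255.255)
  81.178.128.0/17 (81.178.128.0 - 81.178.255.255)
  81.178.212.0/22 (81.178.212.0 - 81.178.215.255)
Total matching entries: 4.

4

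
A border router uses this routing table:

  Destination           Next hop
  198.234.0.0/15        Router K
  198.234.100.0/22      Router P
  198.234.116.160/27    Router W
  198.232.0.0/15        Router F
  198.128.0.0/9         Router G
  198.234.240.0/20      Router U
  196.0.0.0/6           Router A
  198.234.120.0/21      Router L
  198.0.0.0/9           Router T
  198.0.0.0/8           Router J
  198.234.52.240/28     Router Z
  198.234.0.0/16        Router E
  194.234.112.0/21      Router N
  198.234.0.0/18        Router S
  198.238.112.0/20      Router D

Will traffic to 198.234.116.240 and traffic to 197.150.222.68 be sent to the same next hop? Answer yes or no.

no

198.234.116.240: longest match 198.234.0.0/16 -> Router E
197.150.222.68: longest match 196.0.0.0/6 -> Router A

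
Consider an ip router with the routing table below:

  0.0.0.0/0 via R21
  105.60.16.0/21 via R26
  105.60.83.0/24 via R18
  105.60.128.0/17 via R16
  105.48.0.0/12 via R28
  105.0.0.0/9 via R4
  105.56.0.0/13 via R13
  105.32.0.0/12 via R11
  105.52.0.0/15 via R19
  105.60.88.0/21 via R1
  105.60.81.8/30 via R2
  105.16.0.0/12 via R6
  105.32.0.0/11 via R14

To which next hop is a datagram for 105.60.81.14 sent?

R13

Routes whose prefix contains 105.60.81.14:
  0.0.0.0/0 (default, matches everything) -> R21
  105.0.0.0/9 (105.0.0.0 - 105.127.255.255) -> R4
  105.32.0.0/11 (105.32.0.0 - 105.63.255.255) -> R14
  105.48.0.0/12 (105.48.0.0 - 105.63.255.255) -> R28
  105.56.0.0/13 (105.56.0.0 - 105.63.255.255) -> R13
More-specific entries that do NOT match:
  105.60.81.8/30 (105.60.81.8 - 105.60.81.11) does not contain 105.60.81.14
  105.60.83.0/24 (105.60.83.0 - 105.60.83.255) does not contain 105.60.81.14
  105.60.16.0/21 (105.60.16.0 - 105.60.23.255) does not contain 105.60.81.14
  105.60.88.0/21 (105.60.88.0 - 105.60.95.255) does not contain 105.60.81.14
  105.60.128.0/17 (105.60.128.0 - 105.60.255.255) does not contain 105.60.81.14
  105.52.0.0/15 (105.52.0.0 - 105.53.255.255) does not contain 105.60.81.14
Longest matching prefix is /13 -> next hop R13.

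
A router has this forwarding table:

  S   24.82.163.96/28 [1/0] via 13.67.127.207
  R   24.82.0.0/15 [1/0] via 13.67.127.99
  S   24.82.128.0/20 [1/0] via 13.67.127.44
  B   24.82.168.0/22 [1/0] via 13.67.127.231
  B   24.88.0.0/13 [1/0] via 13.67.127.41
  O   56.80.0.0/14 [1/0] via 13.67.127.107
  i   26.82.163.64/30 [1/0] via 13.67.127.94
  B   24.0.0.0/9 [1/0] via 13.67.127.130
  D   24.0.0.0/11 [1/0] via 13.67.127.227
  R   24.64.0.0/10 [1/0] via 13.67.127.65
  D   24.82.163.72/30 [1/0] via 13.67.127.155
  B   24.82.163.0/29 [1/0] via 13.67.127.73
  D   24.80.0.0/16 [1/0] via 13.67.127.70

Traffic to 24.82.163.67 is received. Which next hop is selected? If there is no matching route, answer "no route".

Routes whose prefix contains 24.82.163.67:
  24.0.0.0/9 (24.0.0.0 - 24.127.255.255) -> 13.67.127.130
  24.64.0.0/10 (24.64.0.0 - 24.127.255.255) -> 13.67.127.65
  24.82.0.0/15 (24.82.0.0 - 24.83.255.255) -> 13.67.127.99
More-specific entries that do NOT match:
  26.82.163.64/30 (26.82.163.64 - 26.82.163.67) does not contain 24.82.163.67
  24.82.163.72/30 (24.82.163.72 - 24.82.163.75) does not contain 24.82.163.67
  24.82.163.0/29 (24.82.163.0 - 24.82.163.7) does not contain 24.82.163.67
  24.82.163.96/28 (24.82.163.96 - 24.82.163.111) does not contain 24.82.163.67
  24.82.168.0/22 (24.82.168.0 - 24.82.171.255) does not contain 24.82.163.67
  24.82.128.0/20 (24.82.128.0 - 24.82.143.255) does not contain 24.82.163.67
  24.80.0.0/16 (24.80.0.0 - 24.80.255.255) does not contain 24.82.163.67
Longest matching prefix is /15 -> next hop 13.67.127.99.

13.67.127.99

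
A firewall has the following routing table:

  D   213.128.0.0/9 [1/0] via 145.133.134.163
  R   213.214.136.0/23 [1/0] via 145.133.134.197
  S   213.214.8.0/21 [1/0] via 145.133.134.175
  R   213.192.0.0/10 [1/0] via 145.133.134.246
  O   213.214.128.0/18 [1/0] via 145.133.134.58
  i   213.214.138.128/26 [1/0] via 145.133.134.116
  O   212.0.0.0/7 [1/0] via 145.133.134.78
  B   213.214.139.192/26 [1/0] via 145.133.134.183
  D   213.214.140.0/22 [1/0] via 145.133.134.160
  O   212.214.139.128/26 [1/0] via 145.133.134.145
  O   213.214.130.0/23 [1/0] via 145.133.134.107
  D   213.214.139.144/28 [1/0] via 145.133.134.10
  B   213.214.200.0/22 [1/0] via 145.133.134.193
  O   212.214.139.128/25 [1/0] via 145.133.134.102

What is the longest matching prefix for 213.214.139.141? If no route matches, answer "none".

213.214.128.0/18

Entries matching 213.214.139.141:
  212.0.0.0/7 (212.0.0.0 - 213.255.255.255)
  213.128.0.0/9 (213.128.0.0 - 213.255.255.255)
  213.192.0.0/10 (213.192.0.0 - 213.255.255.255)
  213.214.128.0/18 (213.214.128.0 - 213.214.191.255)
Most specific is 213.214.128.0/18.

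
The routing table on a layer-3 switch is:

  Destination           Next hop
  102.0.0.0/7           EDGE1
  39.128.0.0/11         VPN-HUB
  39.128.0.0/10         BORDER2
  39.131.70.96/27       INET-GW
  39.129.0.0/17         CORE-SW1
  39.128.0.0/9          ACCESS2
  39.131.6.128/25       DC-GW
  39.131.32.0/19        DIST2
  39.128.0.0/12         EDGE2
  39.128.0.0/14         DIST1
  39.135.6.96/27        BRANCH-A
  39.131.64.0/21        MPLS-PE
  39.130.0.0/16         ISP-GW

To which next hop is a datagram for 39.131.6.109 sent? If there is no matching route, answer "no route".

Routes whose prefix contains 39.131.6.109:
  39.128.0.0/9 (39.128.0.0 - 39.255.255.255) -> ACCESS2
  39.128.0.0/10 (39.128.0.0 - 39.191.255.255) -> BORDER2
  39.128.0.0/11 (39.128.0.0 - 39.159.255.255) -> VPN-HUB
  39.128.0.0/12 (39.128.0.0 - 39.143.255.255) -> EDGE2
  39.128.0.0/14 (39.128.0.0 - 39.131.255.255) -> DIST1
More-specific entries that do NOT match:
  39.131.70.96/27 (39.131.70.96 - 39.131.70.127) does not contain 39.131.6.109
  39.135.6.96/27 (39.135.6.96 - 39.135.6.127) does not contain 39.131.6.109
  39.131.6.128/25 (39.131.6.128 - 39.131.6.255) does not contain 39.131.6.109
  39.131.64.0/21 (39.131.64.0 - 39.131.71.255) does not contain 39.131.6.109
  39.131.32.0/19 (39.131.32.0 - 39.131.63.255) does not contain 39.131.6.109
  39.129.0.0/17 (39.129.0.0 - 39.129.127.255) does not contain 39.131.6.109
  39.130.0.0/16 (39.130.0.0 - 39.130.255.255) does not contain 39.131.6.109
Longest matching prefix is /14 -> next hop DIST1.

DIST1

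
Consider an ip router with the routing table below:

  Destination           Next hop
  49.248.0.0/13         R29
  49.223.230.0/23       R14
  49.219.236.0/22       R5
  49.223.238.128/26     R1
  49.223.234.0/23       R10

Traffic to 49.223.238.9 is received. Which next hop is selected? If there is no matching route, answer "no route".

no route

No entry's prefix contains 49.223.238.9; there is no default route.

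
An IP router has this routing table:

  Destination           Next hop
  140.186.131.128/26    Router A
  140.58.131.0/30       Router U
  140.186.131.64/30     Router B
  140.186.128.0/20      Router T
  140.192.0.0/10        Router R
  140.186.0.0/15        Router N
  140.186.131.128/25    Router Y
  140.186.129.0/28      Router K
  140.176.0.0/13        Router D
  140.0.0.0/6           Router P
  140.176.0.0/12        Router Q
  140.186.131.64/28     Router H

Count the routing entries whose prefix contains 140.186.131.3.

Prefixes containing 140.186.131.3:
  140.0.0.0/6 (140.0.0.0 - 143.255.255.255)
  140.176.0.0/12 (140.176.0.0 - 140.191.255.255)
  140.186.0.0/15 (140.186.0.0 - 140.187.255.255)
  140.186.128.0/20 (140.186.128.0 - 140.186.143.255)
Total matching entries: 4.

4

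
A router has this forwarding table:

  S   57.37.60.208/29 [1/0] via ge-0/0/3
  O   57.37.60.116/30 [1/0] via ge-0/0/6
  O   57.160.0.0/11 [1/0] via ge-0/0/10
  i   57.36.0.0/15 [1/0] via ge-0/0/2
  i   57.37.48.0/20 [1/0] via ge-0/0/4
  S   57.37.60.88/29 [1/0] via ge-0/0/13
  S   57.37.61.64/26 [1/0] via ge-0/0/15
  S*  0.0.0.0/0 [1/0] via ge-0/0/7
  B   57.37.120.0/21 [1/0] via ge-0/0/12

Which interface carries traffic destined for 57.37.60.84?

Routes whose prefix contains 57.37.60.84:
  0.0.0.0/0 (default, matches everything) -> ge-0/0/7
  57.36.0.0/15 (57.36.0.0 - 57.37.255.255) -> ge-0/0/2
  57.37.48.0/20 (57.37.48.0 - 57.37.63.255) -> ge-0/0/4
More-specific entries that do NOT match:
  57.37.60.116/30 (57.37.60.116 - 57.37.60.119) does not contain 57.37.60.84
  57.37.60.208/29 (57.37.60.208 - 57.37.60.215) does not contain 57.37.60.84
  57.37.60.88/29 (57.37.60.88 - 57.37.60.95) does not contain 57.37.60.84
  57.37.61.64/26 (57.37.61.64 - 57.37.61.127) does not contain 57.37.60.84
  57.37.120.0/21 (57.37.120.0 - 57.37.127.255) does not contain 57.37.60.84
Longest matching prefix is /20 -> interface ge-0/0/4.

ge-0/0/4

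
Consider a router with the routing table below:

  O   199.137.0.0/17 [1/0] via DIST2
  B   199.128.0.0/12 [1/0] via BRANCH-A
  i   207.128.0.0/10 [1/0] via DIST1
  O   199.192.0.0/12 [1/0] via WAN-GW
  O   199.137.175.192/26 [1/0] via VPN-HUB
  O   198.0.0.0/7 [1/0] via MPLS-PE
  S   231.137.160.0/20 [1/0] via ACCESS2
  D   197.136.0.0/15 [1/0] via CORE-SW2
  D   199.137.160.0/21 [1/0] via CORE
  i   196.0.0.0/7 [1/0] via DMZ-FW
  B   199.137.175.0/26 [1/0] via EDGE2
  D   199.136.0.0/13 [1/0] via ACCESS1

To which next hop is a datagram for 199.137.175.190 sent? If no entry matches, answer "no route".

Routes whose prefix contains 199.137.175.190:
  198.0.0.0/7 (198.0.0.0 - 199.255.255.255) -> MPLS-PE
  199.128.0.0/12 (199.128.0.0 - 199.143.255.255) -> BRANCH-A
  199.136.0.0/13 (199.136.0.0 - 199.143.255.255) -> ACCESS1
More-specific entries that do NOT match:
  199.137.175.192/26 (199.137.175.192 - 199.137.175.255) does not contain 199.137.175.190
  199.137.175.0/26 (199.137.175.0 - 199.137.175.63) does not contain 199.137.175.190
  199.137.160.0/21 (199.137.160.0 - 199.137.167.255) does not contain 199.137.175.190
  231.137.160.0/20 (231.137.160.0 - 231.137.175.255) does not contain 199.137.175.190
  199.137.0.0/17 (199.137.0.0 - 199.137.127.255) does not contain 199.137.175.190
  197.136.0.0/15 (197.136.0.0 - 197.137.255.255) does not contain 199.137.175.190
Longest matching prefix is /13 -> next hop ACCESS1.

ACCESS1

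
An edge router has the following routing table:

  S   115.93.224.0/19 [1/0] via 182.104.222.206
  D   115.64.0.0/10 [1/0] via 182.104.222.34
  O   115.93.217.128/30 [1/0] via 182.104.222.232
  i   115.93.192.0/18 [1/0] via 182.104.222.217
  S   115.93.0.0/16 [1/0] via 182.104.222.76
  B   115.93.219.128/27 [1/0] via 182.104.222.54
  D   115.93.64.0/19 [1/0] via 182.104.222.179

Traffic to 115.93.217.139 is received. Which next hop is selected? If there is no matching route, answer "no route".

Routes whose prefix contains 115.93.217.139:
  115.64.0.0/10 (115.64.0.0 - 115.127.255.255) -> 182.104.222.34
  115.93.0.0/16 (115.93.0.0 - 115.93.255.255) -> 182.104.222.76
  115.93.192.0/18 (115.93.192.0 - 115.93.255.255) -> 182.104.222.217
More-specific entries that do NOT match:
  115.93.217.128/30 (115.93.217.128 - 115.93.217.131) does not contain 115.93.217.139
  115.93.219.128/27 (115.93.219.128 - 115.93.219.159) does not contain 115.93.217.139
  115.93.224.0/19 (115.93.224.0 - 115.93.255.255) does not contain 115.93.217.139
  115.93.64.0/19 (115.93.64.0 - 115.93.95.255) does not contain 115.93.217.139
Longest matching prefix is /18 -> next hop 182.104.222.217.

182.104.222.217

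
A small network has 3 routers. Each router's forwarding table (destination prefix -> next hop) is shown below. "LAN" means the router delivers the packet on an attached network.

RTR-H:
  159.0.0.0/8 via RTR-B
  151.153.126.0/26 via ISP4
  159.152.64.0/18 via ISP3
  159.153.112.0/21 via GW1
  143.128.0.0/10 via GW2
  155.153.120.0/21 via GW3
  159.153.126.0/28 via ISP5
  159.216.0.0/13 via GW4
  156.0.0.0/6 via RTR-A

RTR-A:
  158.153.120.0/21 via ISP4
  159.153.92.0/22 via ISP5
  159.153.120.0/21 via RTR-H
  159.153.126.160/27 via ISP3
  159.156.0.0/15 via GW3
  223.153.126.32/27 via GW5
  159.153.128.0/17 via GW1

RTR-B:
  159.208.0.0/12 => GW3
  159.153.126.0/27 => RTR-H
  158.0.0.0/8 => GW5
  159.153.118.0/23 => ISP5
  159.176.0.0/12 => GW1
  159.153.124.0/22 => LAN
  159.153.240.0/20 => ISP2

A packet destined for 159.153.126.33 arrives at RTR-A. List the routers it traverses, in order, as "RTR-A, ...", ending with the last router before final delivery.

At RTR-A: longest match for 159.153.126.33 is 159.153.120.0/21 -> RTR-H
At RTR-H: longest match for 159.153.126.33 is 159.0.0.0/8 -> RTR-B
At RTR-B: longest match for 159.153.126.33 is 159.153.124.0/22 -> LAN

RTR-A, RTR-H, RTR-B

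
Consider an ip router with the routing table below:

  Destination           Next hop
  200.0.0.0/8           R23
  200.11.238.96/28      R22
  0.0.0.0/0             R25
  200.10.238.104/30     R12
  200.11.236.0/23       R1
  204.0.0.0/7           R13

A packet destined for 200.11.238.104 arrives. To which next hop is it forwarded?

R22

Routes whose prefix contains 200.11.238.104:
  0.0.0.0/0 (default, matches everything) -> R25
  200.0.0.0/8 (200.0.0.0 - 200.255.255.255) -> R23
  200.11.238.96/28 (200.11.238.96 - 200.11.238.111) -> R22
More-specific entries that do NOT match:
  200.10.238.104/30 (200.10.238.104 - 200.10.238.107) does not contain 200.11.238.104
Longest matching prefix is /28 -> next hop R22.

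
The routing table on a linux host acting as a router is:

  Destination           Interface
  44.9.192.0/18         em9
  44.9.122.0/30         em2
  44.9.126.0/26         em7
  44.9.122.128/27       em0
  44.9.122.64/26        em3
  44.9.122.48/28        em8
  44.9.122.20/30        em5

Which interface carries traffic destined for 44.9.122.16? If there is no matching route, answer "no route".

No entry's prefix contains 44.9.122.16; there is no default route.

no route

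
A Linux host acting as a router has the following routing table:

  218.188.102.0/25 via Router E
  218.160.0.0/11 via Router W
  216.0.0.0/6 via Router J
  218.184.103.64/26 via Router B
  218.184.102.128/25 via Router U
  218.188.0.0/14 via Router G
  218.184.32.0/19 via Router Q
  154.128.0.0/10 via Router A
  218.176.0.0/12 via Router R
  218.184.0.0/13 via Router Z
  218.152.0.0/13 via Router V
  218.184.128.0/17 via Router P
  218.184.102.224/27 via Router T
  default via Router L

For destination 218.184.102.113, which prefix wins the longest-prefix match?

218.184.0.0/13

Entries matching 218.184.102.113:
  0.0.0.0/0 (default, matches everything)
  216.0.0.0/6 (216.0.0.0 - 219.255.255.255)
  218.160.0.0/11 (218.160.0.0 - 218.191.255.255)
  218.176.0.0/12 (218.176.0.0 - 218.191.255.255)
  218.184.0.0/13 (218.184.0.0 - 218.191.255.255)
Most specific is 218.184.0.0/13.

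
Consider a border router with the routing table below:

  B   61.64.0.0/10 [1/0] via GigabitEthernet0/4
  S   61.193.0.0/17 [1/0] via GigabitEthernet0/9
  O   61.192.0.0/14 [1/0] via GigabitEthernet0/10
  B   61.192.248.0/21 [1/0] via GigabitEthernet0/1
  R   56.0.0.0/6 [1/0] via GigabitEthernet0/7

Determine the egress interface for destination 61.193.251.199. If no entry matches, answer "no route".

GigabitEthernet0/10

Routes whose prefix contains 61.193.251.199:
  61.192.0.0/14 (61.192.0.0 - 61.195.255.255) -> GigabitEthernet0/10
More-specific entries that do NOT match:
  61.192.248.0/21 (61.192.248.0 - 61.192.255.255) does not contain 61.193.251.199
  61.193.0.0/17 (61.193.0.0 - 61.193.127.255) does not contain 61.193.251.199
Longest matching prefix is /14 -> interface GigabitEthernet0/10.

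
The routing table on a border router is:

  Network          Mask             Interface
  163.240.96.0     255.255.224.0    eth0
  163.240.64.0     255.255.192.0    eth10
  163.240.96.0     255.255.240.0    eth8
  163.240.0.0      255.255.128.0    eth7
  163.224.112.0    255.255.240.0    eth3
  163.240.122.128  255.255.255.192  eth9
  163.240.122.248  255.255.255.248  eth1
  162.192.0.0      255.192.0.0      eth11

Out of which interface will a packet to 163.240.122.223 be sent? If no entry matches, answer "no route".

eth0

Routes whose prefix contains 163.240.122.223:
  163.240.0.0/17 (163.240.0.0 - 163.240.127.255) -> eth7
  163.240.64.0/18 (163.240.64.0 - 163.240.127.255) -> eth10
  163.240.96.0/19 (163.240.96.0 - 163.240.127.255) -> eth0
More-specific entries that do NOT match:
  163.240.122.248/29 (163.240.122.248 - 163.240.122.255) does not contain 163.240.122.223
  163.240.122.128/26 (163.240.122.128 - 163.240.122.191) does not contain 163.240.122.223
  163.240.96.0/20 (163.240.96.0 - 163.240.111.255) does not contain 163.240.122.223
  163.224.112.0/20 (163.224.112.0 - 163.224.127.255) does not contain 163.240.122.223
Longest matching prefix is /19 -> interface eth0.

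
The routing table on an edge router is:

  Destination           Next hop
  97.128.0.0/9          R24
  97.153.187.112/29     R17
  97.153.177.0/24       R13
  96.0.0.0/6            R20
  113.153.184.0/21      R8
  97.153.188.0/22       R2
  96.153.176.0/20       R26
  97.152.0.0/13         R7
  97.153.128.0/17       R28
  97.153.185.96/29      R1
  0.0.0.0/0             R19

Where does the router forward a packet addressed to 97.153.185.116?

R28

Routes whose prefix contains 97.153.185.116:
  0.0.0.0/0 (default, matches everything) -> R19
  96.0.0.0/6 (96.0.0.0 - 99.255.255.255) -> R20
  97.128.0.0/9 (97.128.0.0 - 97.255.255.255) -> R24
  97.152.0.0/13 (97.152.0.0 - 97.159.255.255) -> R7
  97.153.128.0/17 (97.153.128.0 - 97.153.255.255) -> R28
More-specific entries that do NOT match:
  97.153.187.112/29 (97.153.187.112 - 97.153.187.119) does not contain 97.153.185.116
  97.153.185.96/29 (97.153.185.96 - 97.153.185.103) does not contain 97.153.185.116
  97.153.177.0/24 (97.153.177.0 - 97.153.177.255) does not contain 97.153.185.116
  97.153.188.0/22 (97.153.188.0 - 97.153.191.255) does not contain 97.153.185.116
  113.153.184.0/21 (113.153.184.0 - 113.153.191.255) does not contain 97.153.185.116
  96.153.176.0/20 (96.153.176.0 - 96.153.191.255) does not contain 97.153.185.116
Longest matching prefix is /17 -> next hop R28.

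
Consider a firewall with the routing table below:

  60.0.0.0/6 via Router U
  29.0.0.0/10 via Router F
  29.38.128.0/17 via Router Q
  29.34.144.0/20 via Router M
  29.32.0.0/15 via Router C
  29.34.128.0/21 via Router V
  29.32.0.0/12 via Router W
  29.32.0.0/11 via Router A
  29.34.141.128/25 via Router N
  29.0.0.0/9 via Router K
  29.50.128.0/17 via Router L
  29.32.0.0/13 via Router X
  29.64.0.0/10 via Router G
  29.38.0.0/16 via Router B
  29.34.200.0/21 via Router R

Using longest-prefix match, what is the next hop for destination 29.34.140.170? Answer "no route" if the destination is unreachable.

Router X

Routes whose prefix contains 29.34.140.170:
  29.0.0.0/9 (29.0.0.0 - 29.127.255.255) -> Router K
  29.0.0.0/10 (29.0.0.0 - 29.63.255.255) -> Router F
  29.32.0.0/11 (29.32.0.0 - 29.63.255.255) -> Router A
  29.32.0.0/12 (29.32.0.0 - 29.47.255.255) -> Router W
  29.32.0.0/13 (29.32.0.0 - 29.39.255.255) -> Router X
More-specific entries that do NOT match:
  29.34.141.128/25 (29.34.141.128 - 29.34.141.255) does not contain 29.34.140.170
  29.34.128.0/21 (29.34.128.0 - 29.34.135.255) does not contain 29.34.140.170
  29.34.200.0/21 (29.34.200.0 - 29.34.207.255) does not contain 29.34.140.170
  29.34.144.0/20 (29.34.144.0 - 29.34.159.255) does not contain 29.34.140.170
  29.38.128.0/17 (29.38.128.0 - 29.38.255.255) does not contain 29.34.140.170
  29.50.128.0/17 (29.50.128.0 - 29.50.255.255) does not contain 29.34.140.170
  29.38.0.0/16 (29.38.0.0 - 29.38.255.255) does not contain 29.34.140.170
  29.32.0.0/15 (29.32.0.0 - 29.33.255.255) does not contain 29.34.140.170
Longest matching prefix is /13 -> next hop Router X.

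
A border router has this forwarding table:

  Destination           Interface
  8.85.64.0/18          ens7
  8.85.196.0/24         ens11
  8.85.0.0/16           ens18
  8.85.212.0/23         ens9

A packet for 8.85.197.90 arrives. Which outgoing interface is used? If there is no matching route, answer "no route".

Routes whose prefix contains 8.85.197.90:
  8.85.0.0/16 (8.85.0.0 - 8.85.255.255) -> ens18
More-specific entries that do NOT match:
  8.85.196.0/24 (8.85.196.0 - 8.85.196.255) does not contain 8.85.197.90
  8.85.212.0/23 (8.85.212.0 - 8.85.213.255) does not contain 8.85.197.90
  8.85.64.0/18 (8.85.64.0 - 8.85.127.255) does not contain 8.85.197.90
Longest matching prefix is /16 -> interface ens18.

ens18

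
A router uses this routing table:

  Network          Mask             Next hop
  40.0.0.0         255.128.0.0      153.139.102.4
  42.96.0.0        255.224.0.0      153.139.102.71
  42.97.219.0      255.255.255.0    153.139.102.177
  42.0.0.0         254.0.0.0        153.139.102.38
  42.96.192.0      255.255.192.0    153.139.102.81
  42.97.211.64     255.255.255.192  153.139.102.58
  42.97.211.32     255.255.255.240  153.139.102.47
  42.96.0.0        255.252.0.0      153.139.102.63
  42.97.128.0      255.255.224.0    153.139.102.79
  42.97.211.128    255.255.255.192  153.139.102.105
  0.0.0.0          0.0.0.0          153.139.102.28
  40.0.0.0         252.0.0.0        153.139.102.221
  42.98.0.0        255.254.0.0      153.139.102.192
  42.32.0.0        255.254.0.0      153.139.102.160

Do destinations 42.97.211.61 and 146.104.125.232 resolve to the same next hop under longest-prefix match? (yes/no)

42.97.211.61: longest match 42.96.0.0/14 -> 153.139.102.63
146.104.125.232: longest match 0.0.0.0/0 -> 153.139.102.28

no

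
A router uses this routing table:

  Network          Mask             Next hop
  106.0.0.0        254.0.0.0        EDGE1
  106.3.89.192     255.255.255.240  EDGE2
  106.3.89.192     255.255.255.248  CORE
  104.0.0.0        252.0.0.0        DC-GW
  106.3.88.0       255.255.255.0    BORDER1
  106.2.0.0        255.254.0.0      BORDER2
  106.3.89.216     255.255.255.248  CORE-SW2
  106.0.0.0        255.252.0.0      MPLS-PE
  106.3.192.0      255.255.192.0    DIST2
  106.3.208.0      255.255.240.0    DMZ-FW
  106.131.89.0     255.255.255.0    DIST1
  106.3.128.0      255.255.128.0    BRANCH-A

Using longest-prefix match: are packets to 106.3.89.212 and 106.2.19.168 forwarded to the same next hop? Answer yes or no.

yes

106.3.89.212: longest match 106.2.0.0/15 -> BORDER2
106.2.19.168: longest match 106.2.0.0/15 -> BORDER2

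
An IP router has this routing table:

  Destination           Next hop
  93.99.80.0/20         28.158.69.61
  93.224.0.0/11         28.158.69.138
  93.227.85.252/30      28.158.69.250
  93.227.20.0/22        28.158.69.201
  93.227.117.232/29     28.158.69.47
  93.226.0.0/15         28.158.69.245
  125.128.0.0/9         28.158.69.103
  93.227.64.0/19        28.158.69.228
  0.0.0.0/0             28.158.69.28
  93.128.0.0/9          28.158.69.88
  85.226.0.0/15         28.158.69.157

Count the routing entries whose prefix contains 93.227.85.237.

5

Prefixes containing 93.227.85.237:
  0.0.0.0/0 (default, matches everything)
  93.128.0.0/9 (93.128.0.0 - 93.255.255.255)
  93.224.0.0/11 (93.224.0.0 - 93.255.255.255)
  93.226.0.0/15 (93.226.0.0 - 93.227.255.255)
  93.227.64.0/19 (93.227.64.0 - 93.227.95.255)
Total matching entries: 5.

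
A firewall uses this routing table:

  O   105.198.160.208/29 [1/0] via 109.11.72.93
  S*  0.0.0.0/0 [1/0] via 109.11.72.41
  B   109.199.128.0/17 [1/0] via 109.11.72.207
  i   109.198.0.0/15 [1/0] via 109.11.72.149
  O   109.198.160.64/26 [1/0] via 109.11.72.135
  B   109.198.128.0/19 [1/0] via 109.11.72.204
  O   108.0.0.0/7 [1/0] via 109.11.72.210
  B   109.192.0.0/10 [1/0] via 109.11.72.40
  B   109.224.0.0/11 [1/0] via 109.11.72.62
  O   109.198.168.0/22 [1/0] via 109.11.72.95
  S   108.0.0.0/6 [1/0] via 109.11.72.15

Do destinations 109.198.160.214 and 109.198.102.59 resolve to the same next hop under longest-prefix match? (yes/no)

yes

109.198.160.214: longest match 109.198.0.0/15 -> 109.11.72.149
109.198.102.59: longest match 109.198.0.0/15 -> 109.11.72.149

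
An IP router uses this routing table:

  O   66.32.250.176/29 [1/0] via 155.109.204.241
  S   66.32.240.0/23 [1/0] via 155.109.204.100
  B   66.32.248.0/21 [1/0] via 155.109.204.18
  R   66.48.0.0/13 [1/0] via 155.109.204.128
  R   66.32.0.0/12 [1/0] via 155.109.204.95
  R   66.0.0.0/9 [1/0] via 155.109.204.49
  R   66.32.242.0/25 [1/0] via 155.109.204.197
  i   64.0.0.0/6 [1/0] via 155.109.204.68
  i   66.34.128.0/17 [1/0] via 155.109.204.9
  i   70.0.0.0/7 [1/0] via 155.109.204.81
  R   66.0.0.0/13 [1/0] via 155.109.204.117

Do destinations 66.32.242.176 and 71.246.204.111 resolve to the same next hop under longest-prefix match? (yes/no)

no

66.32.242.176: longest match 66.32.0.0/12 -> 155.109.204.95
71.246.204.111: longest match 70.0.0.0/7 -> 155.109.204.81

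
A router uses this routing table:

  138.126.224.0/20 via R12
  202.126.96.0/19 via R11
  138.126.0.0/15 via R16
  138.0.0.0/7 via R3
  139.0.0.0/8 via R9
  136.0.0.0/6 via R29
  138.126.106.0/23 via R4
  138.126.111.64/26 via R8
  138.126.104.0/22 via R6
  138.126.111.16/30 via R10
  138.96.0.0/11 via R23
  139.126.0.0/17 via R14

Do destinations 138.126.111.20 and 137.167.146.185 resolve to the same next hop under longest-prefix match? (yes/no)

no

138.126.111.20: longest match 138.126.0.0/15 -> R16
137.167.146.185: longest match 136.0.0.0/6 -> R29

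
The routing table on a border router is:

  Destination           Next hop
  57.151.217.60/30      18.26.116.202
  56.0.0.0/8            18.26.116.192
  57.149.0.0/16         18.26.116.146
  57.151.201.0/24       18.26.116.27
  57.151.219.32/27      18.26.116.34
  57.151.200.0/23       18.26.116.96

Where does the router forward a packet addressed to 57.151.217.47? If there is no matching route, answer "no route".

no route

No entry's prefix contains 57.151.217.47; there is no default route.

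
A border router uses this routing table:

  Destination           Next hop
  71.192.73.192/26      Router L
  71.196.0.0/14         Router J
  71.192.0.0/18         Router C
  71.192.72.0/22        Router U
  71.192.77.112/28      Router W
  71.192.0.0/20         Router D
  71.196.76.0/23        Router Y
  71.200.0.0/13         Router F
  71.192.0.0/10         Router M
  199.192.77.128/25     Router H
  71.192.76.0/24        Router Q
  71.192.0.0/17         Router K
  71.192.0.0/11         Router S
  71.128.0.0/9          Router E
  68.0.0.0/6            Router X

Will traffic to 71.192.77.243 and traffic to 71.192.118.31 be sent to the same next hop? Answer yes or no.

71.192.77.243: longest match 71.192.0.0/17 -> Router K
71.192.118.31: longest match 71.192.0.0/17 -> Router K

yes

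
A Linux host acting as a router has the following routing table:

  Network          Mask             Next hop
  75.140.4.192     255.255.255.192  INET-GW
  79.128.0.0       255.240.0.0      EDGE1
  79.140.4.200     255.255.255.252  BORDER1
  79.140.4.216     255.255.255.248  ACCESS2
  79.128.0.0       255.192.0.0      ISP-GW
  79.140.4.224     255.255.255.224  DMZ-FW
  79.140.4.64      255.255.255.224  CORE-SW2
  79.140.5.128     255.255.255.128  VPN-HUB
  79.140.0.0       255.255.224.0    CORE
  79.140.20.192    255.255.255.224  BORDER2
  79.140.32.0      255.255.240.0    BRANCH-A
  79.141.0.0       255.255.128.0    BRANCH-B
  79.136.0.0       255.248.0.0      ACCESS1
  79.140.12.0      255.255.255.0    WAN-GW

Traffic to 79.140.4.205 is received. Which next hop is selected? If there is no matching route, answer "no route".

CORE

Routes whose prefix contains 79.140.4.205:
  79.128.0.0/10 (79.128.0.0 - 79.191.255.255) -> ISP-GW
  79.128.0.0/12 (79.128.0.0 - 79.143.255.255) -> EDGE1
  79.136.0.0/13 (79.136.0.0 - 79.143.255.255) -> ACCESS1
  79.140.0.0/19 (79.140.0.0 - 79.140.31.255) -> CORE
More-specific entries that do NOT match:
  79.140.4.200/30 (79.140.4.200 - 79.140.4.203) does not contain 79.140.4.205
  79.140.4.216/29 (79.140.4.216 - 79.140.4.223) does not contain 79.140.4.205
  79.140.4.224/27 (79.140.4.224 - 79.140.4.255) does not contain 79.140.4.205
  79.140.4.64/27 (79.140.4.64 - 79.140.4.95) does not contain 79.140.4.205
  79.140.20.192/27 (79.140.20.192 - 79.140.20.223) does not contain 79.140.4.205
  75.140.4.192/26 (75.140.4.192 - 75.140.4.255) does not contain 79.140.4.205
  79.140.5.128/25 (79.140.5.128 - 79.140.5.255) does not contain 79.140.4.205
  79.140.12.0/24 (79.140.12.0 - 79.140.12.255) does not contain 79.140.4.205
  79.140.32.0/20 (79.140.32.0 - 79.140.47.255) does not contain 79.140.4.205
Longest matching prefix is /19 -> next hop CORE.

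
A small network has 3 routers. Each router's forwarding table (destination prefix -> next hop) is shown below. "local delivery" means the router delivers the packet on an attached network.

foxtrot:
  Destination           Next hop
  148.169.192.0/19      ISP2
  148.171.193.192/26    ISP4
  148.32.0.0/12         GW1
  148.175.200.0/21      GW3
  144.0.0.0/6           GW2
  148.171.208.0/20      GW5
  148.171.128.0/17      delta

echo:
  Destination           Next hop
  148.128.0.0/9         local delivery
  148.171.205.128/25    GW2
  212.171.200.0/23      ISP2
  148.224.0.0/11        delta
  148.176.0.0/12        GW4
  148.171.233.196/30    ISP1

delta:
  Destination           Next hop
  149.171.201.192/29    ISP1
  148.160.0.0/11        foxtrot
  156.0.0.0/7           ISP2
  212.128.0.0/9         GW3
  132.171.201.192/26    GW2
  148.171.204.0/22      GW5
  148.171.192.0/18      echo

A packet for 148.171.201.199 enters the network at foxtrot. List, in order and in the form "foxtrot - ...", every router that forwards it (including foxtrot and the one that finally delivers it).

At foxtrot: longest match for 148.171.201.199 is 148.171.128.0/17 -> delta
At delta: longest match for 148.171.201.199 is 148.171.192.0/18 -> echo
At echo: longest match for 148.171.201.199 is 148.128.0.0/9 -> local delivery

foxtrot - delta - echo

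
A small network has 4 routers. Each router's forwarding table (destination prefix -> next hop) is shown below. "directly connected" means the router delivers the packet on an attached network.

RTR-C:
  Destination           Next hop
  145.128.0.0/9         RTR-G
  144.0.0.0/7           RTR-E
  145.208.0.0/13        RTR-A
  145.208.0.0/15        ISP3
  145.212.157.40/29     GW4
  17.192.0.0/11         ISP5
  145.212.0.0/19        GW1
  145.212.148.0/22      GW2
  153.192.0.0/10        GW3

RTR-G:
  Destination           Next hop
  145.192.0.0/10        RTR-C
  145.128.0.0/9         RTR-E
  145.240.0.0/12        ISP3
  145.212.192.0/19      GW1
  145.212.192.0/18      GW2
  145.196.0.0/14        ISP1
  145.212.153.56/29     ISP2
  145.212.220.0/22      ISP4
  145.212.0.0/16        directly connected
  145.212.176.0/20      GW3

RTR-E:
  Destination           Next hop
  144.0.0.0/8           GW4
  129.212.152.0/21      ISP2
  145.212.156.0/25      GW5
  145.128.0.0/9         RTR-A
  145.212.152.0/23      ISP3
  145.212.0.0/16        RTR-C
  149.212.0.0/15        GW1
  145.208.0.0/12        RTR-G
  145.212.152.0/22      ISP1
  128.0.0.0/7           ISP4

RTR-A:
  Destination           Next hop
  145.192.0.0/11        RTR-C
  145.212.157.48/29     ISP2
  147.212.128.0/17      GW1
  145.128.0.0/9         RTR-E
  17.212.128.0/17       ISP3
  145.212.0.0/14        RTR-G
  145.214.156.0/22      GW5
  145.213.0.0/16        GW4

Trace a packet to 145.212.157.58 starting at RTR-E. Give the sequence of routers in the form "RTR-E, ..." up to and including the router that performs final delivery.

At RTR-E: longest match for 145.212.157.58 is 145.212.0.0/16 -> RTR-C
At RTR-C: longest match for 145.212.157.58 is 145.208.0.0/13 -> RTR-A
At RTR-A: longest match for 145.212.157.58 is 145.212.0.0/14 -> RTR-G
At RTR-G: longest match for 145.212.157.58 is 145.212.0.0/16 -> directly connected

RTR-E, RTR-C, RTR-A, RTR-G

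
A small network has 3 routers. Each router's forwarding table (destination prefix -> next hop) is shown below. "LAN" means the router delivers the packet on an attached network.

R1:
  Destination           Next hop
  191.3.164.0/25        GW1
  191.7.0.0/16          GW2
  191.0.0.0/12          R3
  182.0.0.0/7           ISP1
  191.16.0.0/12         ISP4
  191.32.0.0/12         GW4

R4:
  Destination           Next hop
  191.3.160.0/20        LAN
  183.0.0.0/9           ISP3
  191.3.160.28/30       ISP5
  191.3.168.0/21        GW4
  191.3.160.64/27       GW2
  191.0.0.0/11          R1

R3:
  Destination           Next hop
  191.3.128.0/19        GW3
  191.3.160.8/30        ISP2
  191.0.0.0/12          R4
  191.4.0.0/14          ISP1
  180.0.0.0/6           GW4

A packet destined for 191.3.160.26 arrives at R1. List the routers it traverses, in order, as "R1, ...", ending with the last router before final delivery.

At R1: longest match for 191.3.160.26 is 191.0.0.0/12 -> R3
At R3: longest match for 191.3.160.26 is 191.0.0.0/12 -> R4
At R4: longest match for 191.3.160.26 is 191.3.160.0/20 -> LAN

R1, R3, R4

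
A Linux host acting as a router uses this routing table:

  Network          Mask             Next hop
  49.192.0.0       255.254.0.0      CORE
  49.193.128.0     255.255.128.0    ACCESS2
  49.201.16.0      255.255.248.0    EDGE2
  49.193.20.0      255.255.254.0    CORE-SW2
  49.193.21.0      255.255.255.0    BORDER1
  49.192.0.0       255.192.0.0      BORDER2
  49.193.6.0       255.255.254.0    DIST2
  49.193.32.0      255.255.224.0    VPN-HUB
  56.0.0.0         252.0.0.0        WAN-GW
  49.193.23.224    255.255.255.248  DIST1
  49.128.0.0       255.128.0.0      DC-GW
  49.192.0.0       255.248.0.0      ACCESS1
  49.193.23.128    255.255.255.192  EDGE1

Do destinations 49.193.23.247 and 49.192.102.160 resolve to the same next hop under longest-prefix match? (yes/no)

49.193.23.247: longest match 49.192.0.0/15 -> CORE
49.192.102.160: longest match 49.192.0.0/15 -> CORE

yes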